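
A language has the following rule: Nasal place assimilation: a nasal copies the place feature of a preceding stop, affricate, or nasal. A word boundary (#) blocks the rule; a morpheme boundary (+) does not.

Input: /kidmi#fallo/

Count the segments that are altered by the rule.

1

/m/ after /d/ (alveolar) → [n]
1 segment changes.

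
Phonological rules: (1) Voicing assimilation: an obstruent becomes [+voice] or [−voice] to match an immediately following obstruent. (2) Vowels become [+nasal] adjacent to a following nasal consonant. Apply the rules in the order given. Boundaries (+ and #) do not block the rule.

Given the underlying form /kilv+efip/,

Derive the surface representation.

Rule 1: no segment meets the rule's conditions; no change.
After rule 1: kilv+efip
Rule 2: no segment meets the rule's conditions; no change.

[kilv+efip]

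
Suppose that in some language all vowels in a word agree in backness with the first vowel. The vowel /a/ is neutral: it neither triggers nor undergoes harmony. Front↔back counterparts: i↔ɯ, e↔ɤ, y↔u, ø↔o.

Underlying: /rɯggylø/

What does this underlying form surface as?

/y/ harmonizes with /ɯ/ ([+back]) → [u]
/ø/ harmonizes with /ɯ/ ([+back]) → [o]

[rɯggulo]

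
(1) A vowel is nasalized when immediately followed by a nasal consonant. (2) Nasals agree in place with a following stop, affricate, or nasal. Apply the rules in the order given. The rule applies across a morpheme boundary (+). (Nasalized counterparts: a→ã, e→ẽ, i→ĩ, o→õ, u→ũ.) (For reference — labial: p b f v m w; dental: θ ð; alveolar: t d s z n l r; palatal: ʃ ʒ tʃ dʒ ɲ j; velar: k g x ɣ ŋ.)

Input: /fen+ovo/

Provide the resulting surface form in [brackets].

[fẽn+ovo]

Rule 1: /e/ before nasal /n/ → [ẽ]
After rule 1: fẽn+ovo
Rule 2: no segment meets the rule's conditions; no change.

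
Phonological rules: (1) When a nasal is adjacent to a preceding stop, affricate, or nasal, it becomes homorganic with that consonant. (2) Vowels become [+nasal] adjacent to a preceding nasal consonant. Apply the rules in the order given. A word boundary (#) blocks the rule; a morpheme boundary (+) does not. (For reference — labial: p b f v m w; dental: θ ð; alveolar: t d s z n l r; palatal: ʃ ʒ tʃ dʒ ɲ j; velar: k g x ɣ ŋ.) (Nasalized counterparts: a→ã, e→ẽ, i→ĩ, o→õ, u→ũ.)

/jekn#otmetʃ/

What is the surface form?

Rule 1: /n/ after /k/ (velar) → [ŋ]
Rule 1: /m/ after /t/ (alveolar) → [n]
After rule 1: jekŋ#otnetʃ
Rule 2: /e/ after nasal /n/ → [ẽ]

[jekŋ#otnẽtʃ]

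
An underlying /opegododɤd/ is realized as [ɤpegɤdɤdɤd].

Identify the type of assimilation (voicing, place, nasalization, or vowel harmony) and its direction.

vowel harmony, regressive

/o/→[ɤ] /o/→[ɤ] /o/→[ɤ].
Vowels agree with the last vowel, so the harmony is regressive.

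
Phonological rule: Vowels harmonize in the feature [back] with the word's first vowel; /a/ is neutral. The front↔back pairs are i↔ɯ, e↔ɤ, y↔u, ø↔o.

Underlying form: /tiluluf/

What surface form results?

[tilylyf]

/u/ harmonizes with /i/ ([-back]) → [y]
/u/ harmonizes with /i/ ([-back]) → [y]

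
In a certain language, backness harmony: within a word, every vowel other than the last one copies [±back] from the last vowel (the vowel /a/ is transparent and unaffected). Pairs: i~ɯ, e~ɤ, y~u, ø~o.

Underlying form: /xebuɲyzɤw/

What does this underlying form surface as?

/e/ harmonizes with /ɤ/ ([+back]) → [ɤ]
/y/ harmonizes with /ɤ/ ([+back]) → [u]

[xɤbuɲuzɤw]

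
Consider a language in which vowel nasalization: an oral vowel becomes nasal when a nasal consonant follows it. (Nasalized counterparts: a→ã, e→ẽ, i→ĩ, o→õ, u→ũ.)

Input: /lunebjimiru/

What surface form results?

[lũnebjĩmiru]

/u/ before nasal /n/ → [ũ]
/i/ before nasal /m/ → [ĩ]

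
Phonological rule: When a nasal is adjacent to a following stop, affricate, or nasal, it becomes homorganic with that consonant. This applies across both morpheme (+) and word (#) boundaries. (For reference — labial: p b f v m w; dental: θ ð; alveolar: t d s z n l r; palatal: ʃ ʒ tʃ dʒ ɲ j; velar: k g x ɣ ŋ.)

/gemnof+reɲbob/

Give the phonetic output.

/m/ before /n/ (alveolar) → [n]
/ɲ/ before /b/ (labial) → [m]

[gennof+rembob]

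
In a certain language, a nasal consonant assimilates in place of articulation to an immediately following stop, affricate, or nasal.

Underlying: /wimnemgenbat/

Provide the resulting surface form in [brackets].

[winneŋgembat]

/m/ before /n/ (alveolar) → [n]
/m/ before /g/ (velar) → [ŋ]
/n/ before /b/ (labial) → [m]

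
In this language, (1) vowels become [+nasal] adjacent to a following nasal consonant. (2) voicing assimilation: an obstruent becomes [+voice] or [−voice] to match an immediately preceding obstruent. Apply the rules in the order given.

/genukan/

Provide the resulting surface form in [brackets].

Rule 1: /e/ before nasal /n/ → [ẽ]
Rule 1: /a/ before nasal /n/ → [ã]
After rule 1: gẽnukãn
Rule 2: no segment meets the rule's conditions; no change.

[gẽnukãn]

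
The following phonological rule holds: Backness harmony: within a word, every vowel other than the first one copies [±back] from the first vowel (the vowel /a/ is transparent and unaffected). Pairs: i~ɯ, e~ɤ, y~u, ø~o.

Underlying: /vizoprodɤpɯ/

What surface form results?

[vizøprødepi]

/o/ harmonizes with /i/ ([-back]) → [ø]
/o/ harmonizes with /i/ ([-back]) → [ø]
/ɤ/ harmonizes with /i/ ([-back]) → [e]
/ɯ/ harmonizes with /i/ ([-back]) → [i]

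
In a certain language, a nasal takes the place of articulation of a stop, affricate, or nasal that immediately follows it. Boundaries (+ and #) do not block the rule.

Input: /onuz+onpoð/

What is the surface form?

[onuz+ompoð]

/n/ before /p/ (labial) → [m]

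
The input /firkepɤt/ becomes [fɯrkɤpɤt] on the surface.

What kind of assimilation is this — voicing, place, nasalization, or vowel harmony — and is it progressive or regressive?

vowel harmony, regressive

/i/→[ɯ] /e/→[ɤ].
Vowels agree with the last vowel, so the harmony is regressive.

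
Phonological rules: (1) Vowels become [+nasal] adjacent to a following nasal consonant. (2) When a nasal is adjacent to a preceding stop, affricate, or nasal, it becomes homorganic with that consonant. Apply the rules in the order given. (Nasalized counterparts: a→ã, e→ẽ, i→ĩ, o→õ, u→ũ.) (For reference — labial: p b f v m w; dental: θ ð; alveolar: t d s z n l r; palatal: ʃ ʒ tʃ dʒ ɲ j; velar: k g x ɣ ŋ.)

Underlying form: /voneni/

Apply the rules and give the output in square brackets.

Rule 1: /o/ before nasal /n/ → [õ]
Rule 1: /e/ before nasal /n/ → [ẽ]
After rule 1: võnẽni
Rule 2: no segment meets the rule's conditions; no change.

[võnẽni]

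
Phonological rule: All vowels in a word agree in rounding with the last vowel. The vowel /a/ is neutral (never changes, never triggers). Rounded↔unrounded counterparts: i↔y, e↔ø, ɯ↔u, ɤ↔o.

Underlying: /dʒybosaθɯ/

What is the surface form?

/y/ harmonizes with /ɯ/ ([-round]) → [i]
/o/ harmonizes with /ɯ/ ([-round]) → [ɤ]

[dʒibɤsaθɯ]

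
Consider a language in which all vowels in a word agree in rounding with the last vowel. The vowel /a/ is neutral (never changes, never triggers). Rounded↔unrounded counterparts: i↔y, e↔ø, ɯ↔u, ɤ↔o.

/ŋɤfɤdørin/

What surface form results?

/ø/ harmonizes with /i/ ([-round]) → [e]

[ŋɤfɤderin]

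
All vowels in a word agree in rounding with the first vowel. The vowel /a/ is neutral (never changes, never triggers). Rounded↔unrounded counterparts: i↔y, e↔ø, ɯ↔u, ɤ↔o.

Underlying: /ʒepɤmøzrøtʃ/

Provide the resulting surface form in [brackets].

[ʒepɤmezretʃ]

/ø/ harmonizes with /e/ ([-round]) → [e]
/ø/ harmonizes with /e/ ([-round]) → [e]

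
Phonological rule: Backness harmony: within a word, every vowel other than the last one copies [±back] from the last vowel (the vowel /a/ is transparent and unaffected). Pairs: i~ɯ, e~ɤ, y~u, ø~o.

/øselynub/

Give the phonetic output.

[osɤlunub]

/ø/ harmonizes with /u/ ([+back]) → [o]
/e/ harmonizes with /u/ ([+back]) → [ɤ]
/y/ harmonizes with /u/ ([+back]) → [u]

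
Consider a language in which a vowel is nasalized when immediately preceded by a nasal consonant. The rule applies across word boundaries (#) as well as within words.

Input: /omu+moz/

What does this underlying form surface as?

/u/ after nasal /m/ → [ũ]
/o/ after nasal /m/ → [õ]

[omũ+mõz]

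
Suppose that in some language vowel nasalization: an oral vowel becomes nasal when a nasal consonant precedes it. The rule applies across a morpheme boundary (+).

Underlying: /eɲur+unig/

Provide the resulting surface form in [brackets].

[eɲũr+unĩg]

/u/ after nasal /ɲ/ → [ũ]
/i/ after nasal /n/ → [ĩ]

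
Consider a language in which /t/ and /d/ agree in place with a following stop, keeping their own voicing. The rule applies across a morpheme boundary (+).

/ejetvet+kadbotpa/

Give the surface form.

[ejetvek+kabboppa]

/t/ before /k/ (velar) → [k]
/d/ before /b/ (labial) → [b]
/t/ before /p/ (labial) → [p]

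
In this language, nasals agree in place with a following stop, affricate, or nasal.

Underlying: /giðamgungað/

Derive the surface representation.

/m/ before /g/ (velar) → [ŋ]
/n/ before /g/ (velar) → [ŋ]

[giðaŋguŋgað]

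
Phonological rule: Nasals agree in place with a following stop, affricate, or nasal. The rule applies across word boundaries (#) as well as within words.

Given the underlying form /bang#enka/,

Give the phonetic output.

[baŋg#eŋka]

/n/ before /g/ (velar) → [ŋ]
/n/ before /k/ (velar) → [ŋ]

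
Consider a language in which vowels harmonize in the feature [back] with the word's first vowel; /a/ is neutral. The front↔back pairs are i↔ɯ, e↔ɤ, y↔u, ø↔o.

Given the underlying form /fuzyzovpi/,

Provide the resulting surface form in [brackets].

[fuzuzovpɯ]

/y/ harmonizes with /u/ ([+back]) → [u]
/i/ harmonizes with /u/ ([+back]) → [ɯ]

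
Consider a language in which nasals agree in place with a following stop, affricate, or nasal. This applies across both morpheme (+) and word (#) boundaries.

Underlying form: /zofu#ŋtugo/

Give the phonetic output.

/ŋ/ before /t/ (alveolar) → [n]

[zofu#ntugo]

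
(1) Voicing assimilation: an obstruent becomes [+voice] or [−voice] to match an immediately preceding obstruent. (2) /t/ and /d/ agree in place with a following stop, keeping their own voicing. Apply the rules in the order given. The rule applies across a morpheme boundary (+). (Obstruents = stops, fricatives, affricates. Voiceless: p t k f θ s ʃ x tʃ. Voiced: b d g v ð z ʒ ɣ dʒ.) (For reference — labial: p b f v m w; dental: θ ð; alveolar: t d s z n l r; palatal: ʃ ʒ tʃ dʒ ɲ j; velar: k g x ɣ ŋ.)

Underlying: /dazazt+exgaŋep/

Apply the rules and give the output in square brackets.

Rule 1: /t/ after /z/ (voiced) → [d]
Rule 1: /g/ after /x/ (voiceless) → [k]
After rule 1: dazazd+exkaŋep
Rule 2: no segment meets the rule's conditions; no change.

[dazazd+exkaŋep]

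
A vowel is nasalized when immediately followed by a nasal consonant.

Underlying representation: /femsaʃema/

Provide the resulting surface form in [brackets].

[fẽmsaʃẽma]

/e/ before nasal /m/ → [ẽ]
/e/ before nasal /m/ → [ẽ]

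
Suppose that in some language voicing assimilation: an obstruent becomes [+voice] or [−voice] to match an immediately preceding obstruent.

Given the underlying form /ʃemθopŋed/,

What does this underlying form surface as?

[ʃemθopŋed]

no segment meets the rule's conditions; no change.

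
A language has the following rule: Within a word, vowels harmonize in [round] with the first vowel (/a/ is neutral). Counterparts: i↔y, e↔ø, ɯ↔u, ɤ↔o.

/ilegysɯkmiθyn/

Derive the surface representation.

/y/ harmonizes with /i/ ([-round]) → [i]
/y/ harmonizes with /i/ ([-round]) → [i]

[ilegisɯkmiθin]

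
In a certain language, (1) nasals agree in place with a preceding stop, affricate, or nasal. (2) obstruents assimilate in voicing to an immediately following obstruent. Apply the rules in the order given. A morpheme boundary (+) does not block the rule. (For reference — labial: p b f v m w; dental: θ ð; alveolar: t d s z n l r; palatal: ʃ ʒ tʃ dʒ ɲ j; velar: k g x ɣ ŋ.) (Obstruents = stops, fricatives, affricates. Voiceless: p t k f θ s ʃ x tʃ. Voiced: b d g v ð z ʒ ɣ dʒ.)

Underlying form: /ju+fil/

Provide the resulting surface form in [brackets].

[ju+fil]

Rule 1: no segment meets the rule's conditions; no change.
After rule 1: ju+fil
Rule 2: no segment meets the rule's conditions; no change.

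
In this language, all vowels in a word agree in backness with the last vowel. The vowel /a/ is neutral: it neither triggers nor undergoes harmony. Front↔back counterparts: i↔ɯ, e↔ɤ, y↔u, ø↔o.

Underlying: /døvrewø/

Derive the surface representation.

[døvrewø]

no segment meets the rule's conditions; no change.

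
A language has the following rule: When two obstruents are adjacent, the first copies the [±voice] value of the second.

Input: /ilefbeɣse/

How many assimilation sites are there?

2

/f/ before /b/ (voiced) → [v]
/ɣ/ before /s/ (voiceless) → [x]
2 segments change.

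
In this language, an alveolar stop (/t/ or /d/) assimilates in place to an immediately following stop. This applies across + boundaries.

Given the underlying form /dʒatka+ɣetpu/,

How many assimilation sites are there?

/t/ before /k/ (velar) → [k]
/t/ before /p/ (labial) → [p]
2 segments change.

2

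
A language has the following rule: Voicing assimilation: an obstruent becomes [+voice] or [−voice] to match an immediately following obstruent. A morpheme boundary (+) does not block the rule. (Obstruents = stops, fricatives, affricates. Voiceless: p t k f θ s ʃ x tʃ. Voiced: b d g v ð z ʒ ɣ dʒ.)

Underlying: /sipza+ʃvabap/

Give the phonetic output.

[sibza+ʒvabap]

/p/ before /z/ (voiced) → [b]
/ʃ/ before /v/ (voiced) → [ʒ]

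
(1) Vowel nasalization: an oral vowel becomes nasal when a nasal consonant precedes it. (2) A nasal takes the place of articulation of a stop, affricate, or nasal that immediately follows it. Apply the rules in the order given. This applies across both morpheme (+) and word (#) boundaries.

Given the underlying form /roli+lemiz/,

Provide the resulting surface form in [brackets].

Rule 1: /i/ after nasal /m/ → [ĩ]
After rule 1: roli+lemĩz
Rule 2: no segment meets the rule's conditions; no change.

[roli+lemĩz]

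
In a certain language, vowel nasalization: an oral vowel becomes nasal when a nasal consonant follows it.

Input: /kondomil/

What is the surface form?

[kõndõmil]

/o/ before nasal /n/ → [õ]
/o/ before nasal /m/ → [õ]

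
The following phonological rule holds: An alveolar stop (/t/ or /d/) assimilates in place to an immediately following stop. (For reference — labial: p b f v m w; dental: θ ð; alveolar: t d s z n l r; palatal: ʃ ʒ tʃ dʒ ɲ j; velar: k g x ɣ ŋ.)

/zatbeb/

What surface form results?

[zapbeb]

/t/ before /b/ (labial) → [p]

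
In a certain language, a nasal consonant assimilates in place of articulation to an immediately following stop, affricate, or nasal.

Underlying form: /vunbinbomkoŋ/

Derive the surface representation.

[vumbimboŋkoŋ]

/n/ before /b/ (labial) → [m]
/n/ before /b/ (labial) → [m]
/m/ before /k/ (velar) → [ŋ]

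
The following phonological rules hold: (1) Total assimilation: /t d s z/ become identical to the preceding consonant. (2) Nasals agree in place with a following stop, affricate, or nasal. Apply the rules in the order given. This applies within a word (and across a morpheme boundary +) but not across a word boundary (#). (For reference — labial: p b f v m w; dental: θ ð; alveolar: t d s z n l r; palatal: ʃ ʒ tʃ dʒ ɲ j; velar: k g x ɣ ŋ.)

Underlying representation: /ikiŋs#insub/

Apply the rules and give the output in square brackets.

Rule 1: /s/ after /ŋ/ → [ŋ] (total assimilation)
Rule 1: /s/ after /n/ → [n] (total assimilation)
After rule 1: ikiŋŋ#innub
Rule 2: no segment meets the rule's conditions; no change.

[ikiŋŋ#innub]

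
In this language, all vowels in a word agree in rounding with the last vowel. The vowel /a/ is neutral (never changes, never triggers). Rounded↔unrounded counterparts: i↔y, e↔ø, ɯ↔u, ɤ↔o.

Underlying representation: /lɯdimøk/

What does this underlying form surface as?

[ludymøk]

/ɯ/ harmonizes with /ø/ ([+round]) → [u]
/i/ harmonizes with /ø/ ([+round]) → [y]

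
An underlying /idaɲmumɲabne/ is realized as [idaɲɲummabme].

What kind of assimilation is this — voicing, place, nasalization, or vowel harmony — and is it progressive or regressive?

/m/→[ɲ] /ɲ/→[m] /n/→[m].
Each target copies a feature from the preceding segment, so the direction is progressive.

place assimilation, progressive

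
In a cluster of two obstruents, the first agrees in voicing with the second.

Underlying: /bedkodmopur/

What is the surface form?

[betkodmopur]

/d/ before /k/ (voiceless) → [t]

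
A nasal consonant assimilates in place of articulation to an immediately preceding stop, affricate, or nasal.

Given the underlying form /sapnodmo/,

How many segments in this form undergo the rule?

2

/n/ after /p/ (labial) → [m]
/m/ after /d/ (alveolar) → [n]
2 segments change.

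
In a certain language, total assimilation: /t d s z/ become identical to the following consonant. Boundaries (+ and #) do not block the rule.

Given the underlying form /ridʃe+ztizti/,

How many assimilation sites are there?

/d/ before /ʃ/ → [ʃ] (total assimilation)
/z/ before /t/ → [t] (total assimilation)
/z/ before /t/ → [t] (total assimilation)
3 segments change.

3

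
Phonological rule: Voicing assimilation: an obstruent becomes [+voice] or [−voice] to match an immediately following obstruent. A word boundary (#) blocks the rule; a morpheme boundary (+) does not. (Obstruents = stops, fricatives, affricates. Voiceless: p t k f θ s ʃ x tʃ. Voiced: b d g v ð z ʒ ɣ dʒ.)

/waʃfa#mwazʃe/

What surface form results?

/z/ before /ʃ/ (voiceless) → [s]

[waʃfa#mwasʃe]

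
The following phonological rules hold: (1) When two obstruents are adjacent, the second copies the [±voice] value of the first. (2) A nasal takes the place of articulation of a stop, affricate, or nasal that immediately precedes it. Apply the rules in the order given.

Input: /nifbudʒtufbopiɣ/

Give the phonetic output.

[nifpudʒdufpopiɣ]

Rule 1: /b/ after /f/ (voiceless) → [p]
Rule 1: /t/ after /dʒ/ (voiced) → [d]
Rule 1: /b/ after /f/ (voiceless) → [p]
After rule 1: nifpudʒdufpopiɣ
Rule 2: no segment meets the rule's conditions; no change.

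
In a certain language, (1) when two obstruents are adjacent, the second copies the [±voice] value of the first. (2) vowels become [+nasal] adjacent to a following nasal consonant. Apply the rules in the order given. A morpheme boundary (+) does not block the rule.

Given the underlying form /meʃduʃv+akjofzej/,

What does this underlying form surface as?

[meʃtuʃf+akjofsej]

Rule 1: /d/ after /ʃ/ (voiceless) → [t]
Rule 1: /v/ after /ʃ/ (voiceless) → [f]
Rule 1: /z/ after /f/ (voiceless) → [s]
After rule 1: meʃtuʃf+akjofsej
Rule 2: no segment meets the rule's conditions; no change.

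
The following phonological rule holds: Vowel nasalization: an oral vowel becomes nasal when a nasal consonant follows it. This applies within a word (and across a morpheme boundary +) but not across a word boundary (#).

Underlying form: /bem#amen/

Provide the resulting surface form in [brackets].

/e/ before nasal /m/ → [ẽ]
/a/ before nasal /m/ → [ã]
/e/ before nasal /n/ → [ẽ]

[bẽm#ãmẽn]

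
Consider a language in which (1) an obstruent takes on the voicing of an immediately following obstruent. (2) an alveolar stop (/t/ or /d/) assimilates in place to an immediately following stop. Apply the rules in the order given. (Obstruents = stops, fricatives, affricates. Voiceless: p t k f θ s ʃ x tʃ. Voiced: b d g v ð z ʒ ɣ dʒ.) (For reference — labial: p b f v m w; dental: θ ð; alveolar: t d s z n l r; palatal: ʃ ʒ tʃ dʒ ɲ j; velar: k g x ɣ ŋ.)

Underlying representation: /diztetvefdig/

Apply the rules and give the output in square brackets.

[distedvevdig]

Rule 1: /z/ before /t/ (voiceless) → [s]
Rule 1: /t/ before /v/ (voiced) → [d]
Rule 1: /f/ before /d/ (voiced) → [v]
After rule 1: distedvevdig
Rule 2: no segment meets the rule's conditions; no change.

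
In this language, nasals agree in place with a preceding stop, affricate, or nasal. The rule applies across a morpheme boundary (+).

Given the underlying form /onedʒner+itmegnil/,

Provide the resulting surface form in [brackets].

/n/ after /dʒ/ (palatal) → [ɲ]
/m/ after /t/ (alveolar) → [n]
/n/ after /g/ (velar) → [ŋ]

[onedʒɲer+itnegŋil]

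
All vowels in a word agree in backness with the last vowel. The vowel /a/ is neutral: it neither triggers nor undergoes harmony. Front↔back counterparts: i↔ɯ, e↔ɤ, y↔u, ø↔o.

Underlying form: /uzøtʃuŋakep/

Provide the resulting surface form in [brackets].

[yzøtʃyŋakep]

/u/ harmonizes with /e/ ([-back]) → [y]
/u/ harmonizes with /e/ ([-back]) → [y]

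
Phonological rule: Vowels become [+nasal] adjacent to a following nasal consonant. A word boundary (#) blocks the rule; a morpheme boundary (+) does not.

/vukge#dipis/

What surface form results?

no segment meets the rule's conditions; no change.

[vukge#dipis]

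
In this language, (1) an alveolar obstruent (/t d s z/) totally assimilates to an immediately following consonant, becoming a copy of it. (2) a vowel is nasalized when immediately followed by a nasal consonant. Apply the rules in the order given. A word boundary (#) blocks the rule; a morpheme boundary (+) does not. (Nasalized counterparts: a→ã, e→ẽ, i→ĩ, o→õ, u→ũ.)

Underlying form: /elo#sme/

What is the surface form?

Rule 1: /s/ before /m/ → [m] (total assimilation)
After rule 1: elo#mme
Rule 2: no segment meets the rule's conditions; no change.

[elo#mme]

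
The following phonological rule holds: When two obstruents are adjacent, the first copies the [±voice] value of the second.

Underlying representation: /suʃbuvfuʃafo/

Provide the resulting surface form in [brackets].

/ʃ/ before /b/ (voiced) → [ʒ]
/v/ before /f/ (voiceless) → [f]

[suʒbuffuʃafo]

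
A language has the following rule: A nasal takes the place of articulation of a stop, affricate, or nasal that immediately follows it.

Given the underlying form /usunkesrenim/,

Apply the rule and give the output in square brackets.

[usuŋkesrenim]

/n/ before /k/ (velar) → [ŋ]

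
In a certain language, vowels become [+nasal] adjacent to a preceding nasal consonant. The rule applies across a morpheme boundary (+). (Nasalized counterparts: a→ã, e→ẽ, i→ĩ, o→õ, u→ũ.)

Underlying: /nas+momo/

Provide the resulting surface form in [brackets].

[nãs+mõmõ]

/a/ after nasal /n/ → [ã]
/o/ after nasal /m/ → [õ]
/o/ after nasal /m/ → [õ]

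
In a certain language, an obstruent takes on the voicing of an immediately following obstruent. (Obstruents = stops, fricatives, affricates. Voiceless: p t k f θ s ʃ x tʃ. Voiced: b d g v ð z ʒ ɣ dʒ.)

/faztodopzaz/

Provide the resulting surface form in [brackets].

[fastodobzaz]

/z/ before /t/ (voiceless) → [s]
/p/ before /z/ (voiced) → [b]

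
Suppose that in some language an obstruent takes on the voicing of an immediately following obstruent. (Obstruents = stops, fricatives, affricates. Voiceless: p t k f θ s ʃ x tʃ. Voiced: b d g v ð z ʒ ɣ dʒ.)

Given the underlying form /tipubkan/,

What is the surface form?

/b/ before /k/ (voiceless) → [p]

[tipupkan]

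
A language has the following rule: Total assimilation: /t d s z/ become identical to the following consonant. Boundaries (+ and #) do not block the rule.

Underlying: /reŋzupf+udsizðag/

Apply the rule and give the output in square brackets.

[reŋzupf+ussiððag]

/d/ before /s/ → [s] (total assimilation)
/z/ before /ð/ → [ð] (total assimilation)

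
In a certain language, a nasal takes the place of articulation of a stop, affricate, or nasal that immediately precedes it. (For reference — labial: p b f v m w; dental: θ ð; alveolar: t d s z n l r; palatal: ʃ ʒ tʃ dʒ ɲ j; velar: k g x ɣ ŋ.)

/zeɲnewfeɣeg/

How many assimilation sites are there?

/n/ after /ɲ/ (palatal) → [ɲ]
1 segment changes.

1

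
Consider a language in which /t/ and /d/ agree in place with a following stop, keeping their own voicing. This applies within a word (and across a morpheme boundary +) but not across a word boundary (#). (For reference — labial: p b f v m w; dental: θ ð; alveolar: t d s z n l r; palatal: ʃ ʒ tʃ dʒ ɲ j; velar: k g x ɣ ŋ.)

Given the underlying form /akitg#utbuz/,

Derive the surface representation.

[akikg#upbuz]

/t/ before /g/ (velar) → [k]
/t/ before /b/ (labial) → [p]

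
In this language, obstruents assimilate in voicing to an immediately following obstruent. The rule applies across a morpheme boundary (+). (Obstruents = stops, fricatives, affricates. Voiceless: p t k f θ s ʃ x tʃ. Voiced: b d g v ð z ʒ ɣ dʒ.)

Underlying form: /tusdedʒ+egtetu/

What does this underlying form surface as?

/s/ before /d/ (voiced) → [z]
/g/ before /t/ (voiceless) → [k]

[tuzdedʒ+ektetu]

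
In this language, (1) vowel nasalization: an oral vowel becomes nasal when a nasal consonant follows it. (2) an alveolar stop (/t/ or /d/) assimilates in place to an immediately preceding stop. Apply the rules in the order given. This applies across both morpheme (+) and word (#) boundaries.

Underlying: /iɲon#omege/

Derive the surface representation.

Rule 1: /i/ before nasal /ɲ/ → [ĩ]
Rule 1: /o/ before nasal /n/ → [õ]
Rule 1: /o/ before nasal /m/ → [õ]
After rule 1: ĩɲõn#õmege
Rule 2: no segment meets the rule's conditions; no change.

[ĩɲõn#õmege]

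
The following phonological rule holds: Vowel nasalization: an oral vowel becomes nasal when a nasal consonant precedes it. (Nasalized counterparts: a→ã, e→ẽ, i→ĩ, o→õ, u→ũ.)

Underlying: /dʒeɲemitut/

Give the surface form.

[dʒeɲẽmĩtut]

/e/ after nasal /ɲ/ → [ẽ]
/i/ after nasal /m/ → [ĩ]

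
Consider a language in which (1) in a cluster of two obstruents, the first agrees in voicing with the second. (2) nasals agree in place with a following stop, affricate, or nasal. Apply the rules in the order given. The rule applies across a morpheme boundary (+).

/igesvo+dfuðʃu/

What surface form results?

[igezvo+tfuθʃu]

Rule 1: /s/ before /v/ (voiced) → [z]
Rule 1: /d/ before /f/ (voiceless) → [t]
Rule 1: /ð/ before /ʃ/ (voiceless) → [θ]
After rule 1: igezvo+tfuθʃu
Rule 2: no segment meets the rule's conditions; no change.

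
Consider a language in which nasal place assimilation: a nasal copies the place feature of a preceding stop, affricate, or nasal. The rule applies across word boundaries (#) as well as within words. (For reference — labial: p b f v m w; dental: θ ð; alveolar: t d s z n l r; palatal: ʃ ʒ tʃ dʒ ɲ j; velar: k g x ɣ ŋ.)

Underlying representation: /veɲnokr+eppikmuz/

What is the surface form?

/n/ after /ɲ/ (palatal) → [ɲ]
/m/ after /k/ (velar) → [ŋ]

[veɲɲokr+eppikŋuz]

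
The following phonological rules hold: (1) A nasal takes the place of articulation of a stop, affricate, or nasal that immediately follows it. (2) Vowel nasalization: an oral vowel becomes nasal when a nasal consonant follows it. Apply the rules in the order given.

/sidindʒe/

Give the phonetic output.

Rule 1: /n/ before /dʒ/ (palatal) → [ɲ]
After rule 1: sidiɲdʒe
Rule 2: /i/ before nasal /ɲ/ → [ĩ]

[sidĩɲdʒe]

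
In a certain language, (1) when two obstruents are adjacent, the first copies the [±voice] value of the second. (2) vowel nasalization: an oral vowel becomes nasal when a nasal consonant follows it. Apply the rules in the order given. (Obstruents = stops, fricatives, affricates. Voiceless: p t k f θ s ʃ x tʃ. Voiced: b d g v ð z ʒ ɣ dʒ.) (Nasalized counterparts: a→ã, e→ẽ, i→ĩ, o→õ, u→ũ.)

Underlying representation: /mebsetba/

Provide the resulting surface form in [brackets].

[mepsedba]

Rule 1: /b/ before /s/ (voiceless) → [p]
Rule 1: /t/ before /b/ (voiced) → [d]
After rule 1: mepsedba
Rule 2: no segment meets the rule's conditions; no change.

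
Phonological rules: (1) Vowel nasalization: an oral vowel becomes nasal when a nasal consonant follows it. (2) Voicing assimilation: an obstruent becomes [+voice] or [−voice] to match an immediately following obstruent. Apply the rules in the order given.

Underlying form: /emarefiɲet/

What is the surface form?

Rule 1: /e/ before nasal /m/ → [ẽ]
Rule 1: /i/ before nasal /ɲ/ → [ĩ]
After rule 1: ẽmarefĩɲet
Rule 2: no segment meets the rule's conditions; no change.

[ẽmarefĩɲet]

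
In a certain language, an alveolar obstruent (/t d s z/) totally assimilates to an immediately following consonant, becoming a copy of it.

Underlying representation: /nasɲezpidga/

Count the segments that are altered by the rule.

3

/s/ before /ɲ/ → [ɲ] (total assimilation)
/z/ before /p/ → [p] (total assimilation)
/d/ before /g/ → [g] (total assimilation)
3 segments change.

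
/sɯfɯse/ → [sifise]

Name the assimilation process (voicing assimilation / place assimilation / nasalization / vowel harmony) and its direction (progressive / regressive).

vowel harmony, regressive

/ɯ/→[i] /ɯ/→[i].
Vowels agree with the last vowel, so the harmony is regressive.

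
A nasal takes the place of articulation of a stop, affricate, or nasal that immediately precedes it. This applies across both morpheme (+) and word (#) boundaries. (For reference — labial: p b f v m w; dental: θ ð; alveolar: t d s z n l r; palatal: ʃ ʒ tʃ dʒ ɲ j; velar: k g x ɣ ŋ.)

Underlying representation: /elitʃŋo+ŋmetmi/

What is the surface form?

/ŋ/ after /tʃ/ (palatal) → [ɲ]
/m/ after /ŋ/ (velar) → [ŋ]
/m/ after /t/ (alveolar) → [n]

[elitʃɲo+ŋŋetni]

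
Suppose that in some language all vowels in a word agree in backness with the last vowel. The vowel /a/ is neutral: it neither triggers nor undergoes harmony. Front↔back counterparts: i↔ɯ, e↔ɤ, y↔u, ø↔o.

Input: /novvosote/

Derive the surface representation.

[nøvvøsøte]

/o/ harmonizes with /e/ ([-back]) → [ø]
/o/ harmonizes with /e/ ([-back]) → [ø]
/o/ harmonizes with /e/ ([-back]) → [ø]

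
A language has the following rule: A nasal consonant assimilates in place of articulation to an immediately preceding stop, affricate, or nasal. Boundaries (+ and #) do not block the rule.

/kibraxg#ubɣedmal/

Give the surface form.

[kibraxg#ubɣednal]

/m/ after /d/ (alveolar) → [n]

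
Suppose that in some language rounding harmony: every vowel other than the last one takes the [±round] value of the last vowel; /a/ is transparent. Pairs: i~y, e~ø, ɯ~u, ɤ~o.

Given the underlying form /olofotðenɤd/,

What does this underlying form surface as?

/o/ harmonizes with /ɤ/ ([-round]) → [ɤ]
/o/ harmonizes with /ɤ/ ([-round]) → [ɤ]
/o/ harmonizes with /ɤ/ ([-round]) → [ɤ]

[ɤlɤfɤtðenɤd]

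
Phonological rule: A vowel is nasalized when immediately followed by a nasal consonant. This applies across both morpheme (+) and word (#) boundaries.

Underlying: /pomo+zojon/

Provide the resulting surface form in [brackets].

/o/ before nasal /m/ → [õ]
/o/ before nasal /n/ → [õ]

[põmo+zojõn]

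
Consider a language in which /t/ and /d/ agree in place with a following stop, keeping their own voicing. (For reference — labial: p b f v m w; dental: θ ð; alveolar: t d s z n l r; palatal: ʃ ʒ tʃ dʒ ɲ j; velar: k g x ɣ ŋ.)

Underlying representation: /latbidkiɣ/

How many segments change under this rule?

/t/ before /b/ (labial) → [p]
/d/ before /k/ (velar) → [g]
2 segments change.

2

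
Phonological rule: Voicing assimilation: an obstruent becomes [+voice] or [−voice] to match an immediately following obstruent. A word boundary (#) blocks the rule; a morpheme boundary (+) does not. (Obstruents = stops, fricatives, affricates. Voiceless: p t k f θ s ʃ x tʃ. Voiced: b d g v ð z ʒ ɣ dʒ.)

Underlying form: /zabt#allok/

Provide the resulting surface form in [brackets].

[zapt#allok]

/b/ before /t/ (voiceless) → [p]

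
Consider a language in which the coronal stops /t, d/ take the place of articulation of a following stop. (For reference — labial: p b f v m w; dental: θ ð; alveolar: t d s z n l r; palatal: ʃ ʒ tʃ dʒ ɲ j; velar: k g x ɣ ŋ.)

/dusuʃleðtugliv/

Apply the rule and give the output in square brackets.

no segment meets the rule's conditions; no change.

[dusuʃleðtugliv]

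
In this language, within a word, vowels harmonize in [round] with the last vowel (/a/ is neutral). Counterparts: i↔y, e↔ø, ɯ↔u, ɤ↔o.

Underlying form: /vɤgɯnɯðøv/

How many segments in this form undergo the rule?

/ɤ/ harmonizes with /ø/ ([+round]) → [o]
/ɯ/ harmonizes with /ø/ ([+round]) → [u]
/ɯ/ harmonizes with /ø/ ([+round]) → [u]
3 segments change.

3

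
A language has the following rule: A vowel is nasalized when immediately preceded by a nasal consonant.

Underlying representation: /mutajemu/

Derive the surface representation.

/u/ after nasal /m/ → [ũ]
/u/ after nasal /m/ → [ũ]

[mũtajemũ]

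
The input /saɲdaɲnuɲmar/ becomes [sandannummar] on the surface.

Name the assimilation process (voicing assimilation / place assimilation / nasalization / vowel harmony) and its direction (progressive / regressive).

/ɲ/→[n] /ɲ/→[n] /ɲ/→[m].
Each target copies a feature from the following segment, so the direction is regressive.

place assimilation, regressive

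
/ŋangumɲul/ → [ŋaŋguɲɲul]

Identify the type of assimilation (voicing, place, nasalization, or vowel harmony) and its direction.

/n/→[ŋ] /m/→[ɲ].
Each target copies a feature from the following segment, so the direction is regressive.

place assimilation, regressive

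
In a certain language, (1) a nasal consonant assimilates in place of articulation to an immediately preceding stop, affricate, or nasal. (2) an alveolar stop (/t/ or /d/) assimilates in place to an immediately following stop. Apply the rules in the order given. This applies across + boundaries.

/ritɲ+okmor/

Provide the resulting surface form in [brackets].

[ritn+okŋor]

Rule 1: /ɲ/ after /t/ (alveolar) → [n]
Rule 1: /m/ after /k/ (velar) → [ŋ]
After rule 1: ritn+okŋor
Rule 2: no segment meets the rule's conditions; no change.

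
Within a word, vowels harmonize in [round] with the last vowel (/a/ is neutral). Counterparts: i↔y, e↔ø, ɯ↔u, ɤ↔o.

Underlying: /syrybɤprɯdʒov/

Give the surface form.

/ɤ/ harmonizes with /o/ ([+round]) → [o]
/ɯ/ harmonizes with /o/ ([+round]) → [u]

[syryboprudʒov]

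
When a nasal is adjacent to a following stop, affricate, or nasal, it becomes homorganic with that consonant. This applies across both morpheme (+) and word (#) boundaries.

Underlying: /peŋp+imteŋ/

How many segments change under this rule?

/ŋ/ before /p/ (labial) → [m]
/m/ before /t/ (alveolar) → [n]
2 segments change.

2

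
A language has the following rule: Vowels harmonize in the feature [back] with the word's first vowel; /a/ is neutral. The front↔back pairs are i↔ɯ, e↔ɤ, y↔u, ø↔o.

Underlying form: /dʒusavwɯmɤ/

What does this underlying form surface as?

no segment meets the rule's conditions; no change.

[dʒusavwɯmɤ]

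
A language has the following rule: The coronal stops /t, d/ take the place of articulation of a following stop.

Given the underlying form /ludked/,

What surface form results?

/d/ before /k/ (velar) → [g]

[lugked]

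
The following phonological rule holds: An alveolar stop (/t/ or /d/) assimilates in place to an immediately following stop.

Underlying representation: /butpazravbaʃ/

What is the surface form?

/t/ before /p/ (labial) → [p]

[buppazravbaʃ]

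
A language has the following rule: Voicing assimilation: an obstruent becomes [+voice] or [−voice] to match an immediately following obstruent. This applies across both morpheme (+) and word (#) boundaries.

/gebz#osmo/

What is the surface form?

[gebz#osmo]

no segment meets the rule's conditions; no change.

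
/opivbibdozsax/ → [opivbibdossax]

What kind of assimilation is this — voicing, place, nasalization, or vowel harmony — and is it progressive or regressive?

voicing assimilation, regressive

/z/→[s].
Each target copies a feature from the following segment, so the direction is regressive.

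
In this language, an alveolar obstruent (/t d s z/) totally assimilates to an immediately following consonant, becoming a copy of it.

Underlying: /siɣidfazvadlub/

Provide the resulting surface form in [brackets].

[siɣiffavvallub]

/d/ before /f/ → [f] (total assimilation)
/z/ before /v/ → [v] (total assimilation)
/d/ before /l/ → [l] (total assimilation)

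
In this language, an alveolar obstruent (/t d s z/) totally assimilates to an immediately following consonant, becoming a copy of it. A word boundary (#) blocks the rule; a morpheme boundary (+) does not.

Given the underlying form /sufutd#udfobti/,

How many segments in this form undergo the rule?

2

/t/ before /d/ → [d] (total assimilation)
/d/ before /f/ → [f] (total assimilation)
2 segments change.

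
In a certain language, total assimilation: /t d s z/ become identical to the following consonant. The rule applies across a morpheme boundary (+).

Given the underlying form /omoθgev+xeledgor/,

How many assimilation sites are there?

1

/d/ before /g/ → [g] (total assimilation)
1 segment changes.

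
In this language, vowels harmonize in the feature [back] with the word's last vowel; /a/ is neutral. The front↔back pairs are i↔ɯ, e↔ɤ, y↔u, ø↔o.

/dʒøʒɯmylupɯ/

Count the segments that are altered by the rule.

/ø/ harmonizes with /ɯ/ ([+back]) → [o]
/y/ harmonizes with /ɯ/ ([+back]) → [u]
2 segments change.

2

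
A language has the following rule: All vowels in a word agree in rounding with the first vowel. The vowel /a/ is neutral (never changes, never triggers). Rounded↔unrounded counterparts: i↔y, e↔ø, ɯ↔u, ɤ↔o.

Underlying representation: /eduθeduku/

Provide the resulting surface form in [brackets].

/u/ harmonizes with /e/ ([-round]) → [ɯ]
/u/ harmonizes with /e/ ([-round]) → [ɯ]
/u/ harmonizes with /e/ ([-round]) → [ɯ]

[edɯθedɯkɯ]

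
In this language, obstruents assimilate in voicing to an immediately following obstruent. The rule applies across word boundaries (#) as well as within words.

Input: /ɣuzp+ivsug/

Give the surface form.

/z/ before /p/ (voiceless) → [s]
/v/ before /s/ (voiceless) → [f]

[ɣusp+ifsug]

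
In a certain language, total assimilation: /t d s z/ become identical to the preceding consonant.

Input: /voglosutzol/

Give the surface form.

/z/ after /t/ → [t] (total assimilation)

[voglosuttol]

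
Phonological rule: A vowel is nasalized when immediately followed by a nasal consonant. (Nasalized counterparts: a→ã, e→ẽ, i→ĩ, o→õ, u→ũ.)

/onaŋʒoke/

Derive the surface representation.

[õnãŋʒoke]

/o/ before nasal /n/ → [õ]
/a/ before nasal /ŋ/ → [ã]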